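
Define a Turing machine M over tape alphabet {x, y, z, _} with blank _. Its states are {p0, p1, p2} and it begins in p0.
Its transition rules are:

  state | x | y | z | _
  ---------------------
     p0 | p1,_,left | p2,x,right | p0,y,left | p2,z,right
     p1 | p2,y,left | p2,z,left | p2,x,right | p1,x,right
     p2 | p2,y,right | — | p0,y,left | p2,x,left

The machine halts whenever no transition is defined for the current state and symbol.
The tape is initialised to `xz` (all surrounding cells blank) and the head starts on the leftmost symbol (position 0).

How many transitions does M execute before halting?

8

state=p0 head=0 tape=_[x]z__   (p0,x)→(p1,_,left)
state=p1 head=-1 tape=[_]_z__   (p1,_)→(p1,x,right)
state=p1 head=0 tape=x[_]z__   (p1,_)→(p1,x,right)
state=p1 head=1 tape=xx[z]__   (p1,z)→(p2,x,right)
state=p2 head=2 tape=xxx[_]_   (p2,_)→(p2,x,left)
state=p2 head=1 tape=xx[x]x_   (p2,x)→(p2,y,right)
state=p2 head=2 tape=xxy[x]_   (p2,x)→(p2,y,right)
state=p2 head=3 tape=xxyy[_]   (p2,_)→(p2,x,left)
state=p2 head=2 tape=xxy[y]x
M halts after 8 transitions.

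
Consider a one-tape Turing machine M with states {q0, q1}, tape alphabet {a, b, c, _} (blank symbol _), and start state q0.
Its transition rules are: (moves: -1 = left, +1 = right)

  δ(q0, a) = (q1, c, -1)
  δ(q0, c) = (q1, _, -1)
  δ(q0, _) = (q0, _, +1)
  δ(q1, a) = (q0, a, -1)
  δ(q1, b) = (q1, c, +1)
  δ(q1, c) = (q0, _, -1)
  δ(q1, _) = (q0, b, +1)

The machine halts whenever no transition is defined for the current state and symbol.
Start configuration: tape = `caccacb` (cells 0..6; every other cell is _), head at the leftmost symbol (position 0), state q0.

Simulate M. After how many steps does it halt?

21

q0 | _[c]accacb   read c → write _, move -1, go to q1
q1 | [_]_accacb   read _ → write b, move +1, go to q0
q0 | b[_]accacb   read _ → write _, move +1, go to q0
q0 | b_[a]ccacb   read a → write c, move -1, go to q1
q1 | b[_]cccacb   read _ → write b, move +1, go to q0
q0 | bb[c]ccacb   read c → write _, move -1, go to q1
q1 | b[b]_ccacb   read b → write c, move +1, go to q1
q1 | bc[_]ccacb   read _ → write b, move +1, go to q0
q0 | bcb[c]cacb   read c → write _, move -1, go to q1
q1 | bc[b]_cacb   read b → write c, move +1, go to q1
q1 | bcc[_]cacb   read _ → write b, move +1, go to q0
q0 | bccb[c]acb   read c → write _, move -1, go to q1
q1 | bcc[b]_acb   read b → write c, move +1, go to q1
q1 | bccc[_]acb   read _ → write b, move +1, go to q0
q0 | bcccb[a]cb   read a → write c, move -1, go to q1
q1 | bccc[b]ccb   read b → write c, move +1, go to q1
q1 | bcccc[c]cb   read c → write _, move -1, go to q0
q0 | bccc[c]_cb   read c → write _, move -1, go to q1
q1 | bcc[c]__cb   read c → write _, move -1, go to q0
q0 | bc[c]___cb   read c → write _, move -1, go to q1
q1 | b[c]____cb   read c → write _, move -1, go to q0
q0 | [b]_____cb
M halts after 21 transitions.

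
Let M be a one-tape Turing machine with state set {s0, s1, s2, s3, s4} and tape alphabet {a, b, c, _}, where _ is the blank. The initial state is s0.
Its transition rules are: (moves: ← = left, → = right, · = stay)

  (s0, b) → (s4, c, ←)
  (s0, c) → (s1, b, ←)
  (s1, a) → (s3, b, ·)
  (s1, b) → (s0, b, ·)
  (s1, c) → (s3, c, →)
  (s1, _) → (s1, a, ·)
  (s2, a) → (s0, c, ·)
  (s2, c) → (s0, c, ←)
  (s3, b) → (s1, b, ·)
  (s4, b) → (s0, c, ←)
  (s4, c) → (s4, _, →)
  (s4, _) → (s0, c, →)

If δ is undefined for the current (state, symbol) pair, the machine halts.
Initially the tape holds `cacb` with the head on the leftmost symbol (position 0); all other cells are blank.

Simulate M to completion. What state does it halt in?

s0

s0 | __[c]acb   read c → write b, move ←, go to s1
s1 | _[_]bacb   read _ → write a, move ·, go to s1
s1 | _[a]bacb   read a → write b, move ·, go to s3
s3 | _[b]bacb   read b → write b, move ·, go to s1
s1 | _[b]bacb   read b → write b, move ·, go to s0
s0 | _[b]bacb   read b → write c, move ←, go to s4
s4 | [_]cbacb   read _ → write c, move →, go to s0
s0 | c[c]bacb   read c → write b, move ←, go to s1
s1 | [c]bbacb   read c → write c, move →, go to s3
s3 | c[b]bacb   read b → write b, move ·, go to s1
s1 | c[b]bacb   read b → write b, move ·, go to s0
s0 | c[b]bacb   read b → write c, move ←, go to s4
s4 | [c]cbacb   read c → write _, move →, go to s4
s4 | _[c]bacb   read c → write _, move →, go to s4
s4 | __[b]acb   read b → write c, move ←, go to s0
s0 | _[_]cacb
No transition is defined for (s0, _); M halts in state s0.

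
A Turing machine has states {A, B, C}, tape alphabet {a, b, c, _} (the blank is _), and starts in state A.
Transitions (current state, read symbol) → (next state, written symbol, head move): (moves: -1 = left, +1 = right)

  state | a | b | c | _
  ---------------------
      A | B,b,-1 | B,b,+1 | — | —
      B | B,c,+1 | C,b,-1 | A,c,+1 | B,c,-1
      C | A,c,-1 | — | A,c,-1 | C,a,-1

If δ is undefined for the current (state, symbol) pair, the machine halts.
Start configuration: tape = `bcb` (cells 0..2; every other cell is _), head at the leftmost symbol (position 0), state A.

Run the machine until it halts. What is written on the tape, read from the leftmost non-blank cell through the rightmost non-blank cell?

bcbc

A | [b]cb__   read b → write b, move +1, go to B
B | b[c]b__   read c → write c, move +1, go to A
A | bc[b]__   read b → write b, move +1, go to B
B | bcb[_]_   read _ → write c, move -1, go to B
B | bc[b]c_   read b → write b, move -1, go to C
C | b[c]bc_   read c → write c, move -1, go to A
A | [b]cbc_   read b → write b, move +1, go to B
B | b[c]bc_   read c → write c, move +1, go to A
A | bc[b]c_   read b → write b, move +1, go to B
B | bcb[c]_   read c → write c, move +1, go to A
A | bcbc[_]
The non-blank tape span at halt is bcbc.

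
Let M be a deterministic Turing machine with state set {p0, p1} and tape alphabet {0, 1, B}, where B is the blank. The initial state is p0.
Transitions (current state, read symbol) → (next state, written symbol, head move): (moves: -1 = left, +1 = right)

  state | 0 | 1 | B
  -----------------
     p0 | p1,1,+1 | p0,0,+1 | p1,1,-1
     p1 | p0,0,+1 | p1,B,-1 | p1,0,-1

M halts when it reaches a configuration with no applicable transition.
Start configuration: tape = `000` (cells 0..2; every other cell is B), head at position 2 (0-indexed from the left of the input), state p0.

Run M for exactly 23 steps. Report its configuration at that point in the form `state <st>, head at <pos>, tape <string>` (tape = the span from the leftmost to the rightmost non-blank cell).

state p1, head at 5, tape 0000010

p0 | 00[0]BBBB   read 0 → write 1, move +1, go to p1
p1 | 001[B]BBB   read B → write 0, move -1, go to p1
p1 | 00[1]0BBB   read 1 → write B, move -1, go to p1
p1 | 0[0]B0BBB   read 0 → write 0, move +1, go to p0
p0 | 00[B]0BBB   read B → write 1, move -1, go to p1
p1 | 0[0]10BBB   read 0 → write 0, move +1, go to p0
p0 | 00[1]0BBB   read 1 → write 0, move +1, go to p0
p0 | 000[0]BBB   read 0 → write 1, move +1, go to p1
p1 | 0001[B]BB   read B → write 0, move -1, go to p1
p1 | 000[1]0BB   read 1 → write B, move -1, go to p1
p1 | 00[0]B0BB   read 0 → write 0, move +1, go to p0
p0 | 000[B]0BB   read B → write 1, move -1, go to p1
p1 | 00[0]10BB   read 0 → write 0, move +1, go to p0
p0 | 000[1]0BB   read 1 → write 0, move +1, go to p0
p0 | 0000[0]BB   read 0 → write 1, move +1, go to p1
p1 | 00001[B]B   read B → write 0, move -1, go to p1
p1 | 0000[1]0B   read 1 → write B, move -1, go to p1
p1 | 000[0]B0B   read 0 → write 0, move +1, go to p0
p0 | 0000[B]0B   read B → write 1, move -1, go to p1
p1 | 000[0]10B   read 0 → write 0, move +1, go to p0
p0 | 0000[1]0B   read 1 → write 0, move +1, go to p0
p0 | 00000[0]B   read 0 → write 1, move +1, go to p1
p1 | 000001[B]   read B → write 0, move -1, go to p1
p1 | 00000[1]0
After 23 steps: state p1, head at 5, tape 0000010.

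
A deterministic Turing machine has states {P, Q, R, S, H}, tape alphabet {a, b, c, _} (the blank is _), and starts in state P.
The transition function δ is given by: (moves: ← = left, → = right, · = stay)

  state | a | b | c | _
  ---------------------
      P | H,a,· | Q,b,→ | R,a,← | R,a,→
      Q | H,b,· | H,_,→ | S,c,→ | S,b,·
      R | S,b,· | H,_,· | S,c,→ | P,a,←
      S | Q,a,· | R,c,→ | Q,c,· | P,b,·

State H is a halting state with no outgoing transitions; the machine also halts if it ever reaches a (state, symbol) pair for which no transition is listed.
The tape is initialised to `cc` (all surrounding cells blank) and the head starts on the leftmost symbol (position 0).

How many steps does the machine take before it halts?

P | __[c]c___   read c → write a, move ←, go to R
R | _[_]ac___   read _ → write a, move ←, go to P
P | [_]aac___   read _ → write a, move →, go to R
R | a[a]ac___   read a → write b, move ·, go to S
S | a[b]ac___   read b → write c, move →, go to R
R | ac[a]c___   read a → write b, move ·, go to S
S | ac[b]c___   read b → write c, move →, go to R
R | acc[c]___   read c → write c, move →, go to S
S | accc[_]__   read _ → write b, move ·, go to P
P | accc[b]__   read b → write b, move →, go to Q
Q | acccb[_]_   read _ → write b, move ·, go to S
S | acccb[b]_   read b → write c, move →, go to R
R | acccbc[_]   read _ → write a, move ←, go to P
P | acccb[c]a   read c → write a, move ←, go to R
R | accc[b]aa   read b → write _, move ·, go to H
H | accc[_]aa
M halts after 15 transitions.

15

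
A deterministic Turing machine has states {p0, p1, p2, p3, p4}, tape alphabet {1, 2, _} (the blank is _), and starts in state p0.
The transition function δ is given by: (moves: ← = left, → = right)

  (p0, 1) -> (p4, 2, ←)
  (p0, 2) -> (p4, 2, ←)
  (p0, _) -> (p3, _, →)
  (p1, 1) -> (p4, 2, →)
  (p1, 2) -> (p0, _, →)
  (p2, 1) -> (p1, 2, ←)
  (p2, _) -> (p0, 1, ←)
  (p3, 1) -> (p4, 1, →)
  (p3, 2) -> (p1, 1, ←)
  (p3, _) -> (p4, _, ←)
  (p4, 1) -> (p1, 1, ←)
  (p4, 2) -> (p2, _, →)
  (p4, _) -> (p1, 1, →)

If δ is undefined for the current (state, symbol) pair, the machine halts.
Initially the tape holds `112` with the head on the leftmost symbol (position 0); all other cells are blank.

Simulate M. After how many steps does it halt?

12

p0 | _[1]12__   read 1 → write 2, move ←, go to p4
p4 | [_]212__   read _ → write 1, move →, go to p1
p1 | 1[2]12__   read 2 → write _, move →, go to p0
p0 | 1_[1]2__   read 1 → write 2, move ←, go to p4
p4 | 1[_]22__   read _ → write 1, move →, go to p1
p1 | 11[2]2__   read 2 → write _, move →, go to p0
p0 | 11_[2]__   read 2 → write 2, move ←, go to p4
p4 | 11[_]2__   read _ → write 1, move →, go to p1
p1 | 111[2]__   read 2 → write _, move →, go to p0
p0 | 111_[_]_   read _ → write _, move →, go to p3
p3 | 111__[_]   read _ → write _, move ←, go to p4
p4 | 111_[_]_   read _ → write 1, move →, go to p1
p1 | 111_1[_]
M halts after 12 transitions.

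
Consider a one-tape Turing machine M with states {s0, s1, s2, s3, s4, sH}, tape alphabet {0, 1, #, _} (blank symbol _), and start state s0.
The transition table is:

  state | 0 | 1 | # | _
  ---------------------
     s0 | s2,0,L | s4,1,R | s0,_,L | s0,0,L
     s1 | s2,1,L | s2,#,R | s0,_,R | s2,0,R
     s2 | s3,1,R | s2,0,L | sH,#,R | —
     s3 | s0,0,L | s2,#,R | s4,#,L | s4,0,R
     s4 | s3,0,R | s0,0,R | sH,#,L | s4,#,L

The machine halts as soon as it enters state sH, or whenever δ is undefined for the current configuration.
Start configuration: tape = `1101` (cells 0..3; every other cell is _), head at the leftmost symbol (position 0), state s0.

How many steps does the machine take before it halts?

8

state=s0 head=0 tape=[1]101_   (s0,1)→(s4,1,R)
state=s4 head=1 tape=1[1]01_   (s4,1)→(s0,0,R)
state=s0 head=2 tape=10[0]1_   (s0,0)→(s2,0,L)
state=s2 head=1 tape=1[0]01_   (s2,0)→(s3,1,R)
state=s3 head=2 tape=11[0]1_   (s3,0)→(s0,0,L)
state=s0 head=1 tape=1[1]01_   (s0,1)→(s4,1,R)
state=s4 head=2 tape=11[0]1_   (s4,0)→(s3,0,R)
state=s3 head=3 tape=110[1]_   (s3,1)→(s2,#,R)
state=s2 head=4 tape=110#[_]
M halts after 8 transitions.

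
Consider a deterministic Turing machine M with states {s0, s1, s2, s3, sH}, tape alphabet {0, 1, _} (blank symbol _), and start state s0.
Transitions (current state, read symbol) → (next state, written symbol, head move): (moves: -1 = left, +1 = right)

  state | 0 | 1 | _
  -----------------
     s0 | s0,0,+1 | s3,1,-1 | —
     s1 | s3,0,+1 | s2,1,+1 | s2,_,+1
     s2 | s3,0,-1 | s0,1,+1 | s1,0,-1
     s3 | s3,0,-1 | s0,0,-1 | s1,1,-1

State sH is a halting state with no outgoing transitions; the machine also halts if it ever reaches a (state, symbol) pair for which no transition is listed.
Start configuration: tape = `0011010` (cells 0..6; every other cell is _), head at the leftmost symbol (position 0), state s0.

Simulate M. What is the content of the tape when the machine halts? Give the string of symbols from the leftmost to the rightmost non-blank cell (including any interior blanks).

00011010

state=s0 head=0 tape=__[0]011010   (s0,0)→(s0,0,+1)
state=s0 head=1 tape=__0[0]11010   (s0,0)→(s0,0,+1)
state=s0 head=2 tape=__00[1]1010   (s0,1)→(s3,1,-1)
state=s3 head=1 tape=__0[0]11010   (s3,0)→(s3,0,-1)
state=s3 head=0 tape=__[0]011010   (s3,0)→(s3,0,-1)
state=s3 head=-1 tape=_[_]0011010   (s3,_)→(s1,1,-1)
state=s1 head=-2 tape=[_]10011010   (s1,_)→(s2,_,+1)
state=s2 head=-1 tape=_[1]0011010   (s2,1)→(s0,1,+1)
state=s0 head=0 tape=_1[0]011010   (s0,0)→(s0,0,+1)
state=s0 head=1 tape=_10[0]11010   (s0,0)→(s0,0,+1)
state=s0 head=2 tape=_100[1]1010   (s0,1)→(s3,1,-1)
state=s3 head=1 tape=_10[0]11010   (s3,0)→(s3,0,-1)
state=s3 head=0 tape=_1[0]011010   (s3,0)→(s3,0,-1)
state=s3 head=-1 tape=_[1]0011010   (s3,1)→(s0,0,-1)
state=s0 head=-2 tape=[_]00011010
The non-blank tape span at halt is 00011010.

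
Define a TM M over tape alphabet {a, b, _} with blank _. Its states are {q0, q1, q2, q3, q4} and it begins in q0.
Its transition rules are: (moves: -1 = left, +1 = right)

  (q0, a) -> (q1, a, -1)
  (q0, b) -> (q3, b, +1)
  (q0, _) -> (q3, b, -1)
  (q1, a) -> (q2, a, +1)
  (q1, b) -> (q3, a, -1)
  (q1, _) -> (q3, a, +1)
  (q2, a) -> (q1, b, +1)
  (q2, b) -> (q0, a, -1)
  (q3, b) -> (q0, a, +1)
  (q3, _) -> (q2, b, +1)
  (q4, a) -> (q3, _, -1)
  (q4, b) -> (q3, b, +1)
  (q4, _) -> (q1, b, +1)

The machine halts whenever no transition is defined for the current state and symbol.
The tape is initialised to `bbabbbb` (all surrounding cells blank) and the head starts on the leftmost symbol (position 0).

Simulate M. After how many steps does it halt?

27

state=q0 head=0 tape=[b]babbbb___   (q0,b)→(q3,b,+1)
state=q3 head=1 tape=b[b]abbbb___   (q3,b)→(q0,a,+1)
state=q0 head=2 tape=ba[a]bbbb___   (q0,a)→(q1,a,-1)
state=q1 head=1 tape=b[a]abbbb___   (q1,a)→(q2,a,+1)
state=q2 head=2 tape=ba[a]bbbb___   (q2,a)→(q1,b,+1)
state=q1 head=3 tape=bab[b]bbb___   (q1,b)→(q3,a,-1)
state=q3 head=2 tape=ba[b]abbb___   (q3,b)→(q0,a,+1)
state=q0 head=3 tape=baa[a]bbb___   (q0,a)→(q1,a,-1)
state=q1 head=2 tape=ba[a]abbb___   (q1,a)→(q2,a,+1)
state=q2 head=3 tape=baa[a]bbb___   (q2,a)→(q1,b,+1)
state=q1 head=4 tape=baab[b]bb___   (q1,b)→(q3,a,-1)
state=q3 head=3 tape=baa[b]abb___   (q3,b)→(q0,a,+1)
state=q0 head=4 tape=baaa[a]bb___   (q0,a)→(q1,a,-1)
state=q1 head=3 tape=baa[a]abb___   (q1,a)→(q2,a,+1)
state=q2 head=4 tape=baaa[a]bb___   (q2,a)→(q1,b,+1)
state=q1 head=5 tape=baaab[b]b___   (q1,b)→(q3,a,-1)
state=q3 head=4 tape=baaa[b]ab___   (q3,b)→(q0,a,+1)
state=q0 head=5 tape=baaaa[a]b___   (q0,a)→(q1,a,-1)
state=q1 head=4 tape=baaa[a]ab___   (q1,a)→(q2,a,+1)
state=q2 head=5 tape=baaaa[a]b___   (q2,a)→(q1,b,+1)
state=q1 head=6 tape=baaaab[b]___   (q1,b)→(q3,a,-1)
state=q3 head=5 tape=baaaa[b]a___   (q3,b)→(q0,a,+1)
state=q0 head=6 tape=baaaaa[a]___   (q0,a)→(q1,a,-1)
state=q1 head=5 tape=baaaa[a]a___   (q1,a)→(q2,a,+1)
state=q2 head=6 tape=baaaaa[a]___   (q2,a)→(q1,b,+1)
state=q1 head=7 tape=baaaaab[_]__   (q1,_)→(q3,a,+1)
state=q3 head=8 tape=baaaaaba[_]_   (q3,_)→(q2,b,+1)
state=q2 head=9 tape=baaaaabab[_]
M halts after 27 transitions.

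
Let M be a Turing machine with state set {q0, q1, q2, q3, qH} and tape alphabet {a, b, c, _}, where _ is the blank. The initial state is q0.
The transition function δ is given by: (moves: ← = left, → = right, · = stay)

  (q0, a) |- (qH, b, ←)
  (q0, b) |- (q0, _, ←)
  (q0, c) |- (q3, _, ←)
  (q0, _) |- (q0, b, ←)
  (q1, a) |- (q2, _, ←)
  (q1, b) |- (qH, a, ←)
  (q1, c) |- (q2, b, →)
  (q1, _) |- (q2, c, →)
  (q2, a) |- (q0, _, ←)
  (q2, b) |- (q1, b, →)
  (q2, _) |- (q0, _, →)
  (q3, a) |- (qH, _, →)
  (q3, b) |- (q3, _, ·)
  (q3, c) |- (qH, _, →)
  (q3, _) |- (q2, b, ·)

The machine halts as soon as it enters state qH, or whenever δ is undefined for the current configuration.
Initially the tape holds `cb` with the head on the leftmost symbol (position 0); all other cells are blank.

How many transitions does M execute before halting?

16

q0 | _[c]b___   read c → write _, move ←, go to q3
q3 | [_]_b___   read _ → write b, move ·, go to q2
q2 | [b]_b___   read b → write b, move →, go to q1
q1 | b[_]b___   read _ → write c, move →, go to q2
q2 | bc[b]___   read b → write b, move →, go to q1
q1 | bcb[_]__   read _ → write c, move →, go to q2
q2 | bcbc[_]_   read _ → write _, move →, go to q0
q0 | bcbc_[_]   read _ → write b, move ←, go to q0
q0 | bcbc[_]b   read _ → write b, move ←, go to q0
q0 | bcb[c]bb   read c → write _, move ←, go to q3
q3 | bc[b]_bb   read b → write _, move ·, go to q3
q3 | bc[_]_bb   read _ → write b, move ·, go to q2
q2 | bc[b]_bb   read b → write b, move →, go to q1
q1 | bcb[_]bb   read _ → write c, move →, go to q2
q2 | bcbc[b]b   read b → write b, move →, go to q1
q1 | bcbcb[b]   read b → write a, move ←, go to qH
qH | bcbc[b]a
M halts after 16 transitions.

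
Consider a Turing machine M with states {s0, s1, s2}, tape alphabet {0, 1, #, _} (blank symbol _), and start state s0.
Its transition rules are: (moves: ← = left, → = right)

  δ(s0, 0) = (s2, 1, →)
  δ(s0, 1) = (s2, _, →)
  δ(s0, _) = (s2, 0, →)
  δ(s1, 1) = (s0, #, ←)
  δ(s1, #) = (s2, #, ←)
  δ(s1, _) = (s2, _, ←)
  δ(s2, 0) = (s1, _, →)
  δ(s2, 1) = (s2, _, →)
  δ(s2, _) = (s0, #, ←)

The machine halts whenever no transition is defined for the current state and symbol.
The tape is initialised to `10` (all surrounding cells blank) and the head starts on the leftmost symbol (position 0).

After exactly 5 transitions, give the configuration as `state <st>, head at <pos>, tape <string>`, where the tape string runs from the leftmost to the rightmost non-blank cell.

s0 | [1]0_   read 1 → write _, move →, go to s2
s2 | _[0]_   read 0 → write _, move →, go to s1
s1 | __[_]   read _ → write _, move ←, go to s2
s2 | _[_]_   read _ → write #, move ←, go to s0
s0 | [_]#_   read _ → write 0, move →, go to s2
s2 | 0[#]_
After 5 steps: state s2, head at 1, tape 0#.

state s2, head at 1, tape 0#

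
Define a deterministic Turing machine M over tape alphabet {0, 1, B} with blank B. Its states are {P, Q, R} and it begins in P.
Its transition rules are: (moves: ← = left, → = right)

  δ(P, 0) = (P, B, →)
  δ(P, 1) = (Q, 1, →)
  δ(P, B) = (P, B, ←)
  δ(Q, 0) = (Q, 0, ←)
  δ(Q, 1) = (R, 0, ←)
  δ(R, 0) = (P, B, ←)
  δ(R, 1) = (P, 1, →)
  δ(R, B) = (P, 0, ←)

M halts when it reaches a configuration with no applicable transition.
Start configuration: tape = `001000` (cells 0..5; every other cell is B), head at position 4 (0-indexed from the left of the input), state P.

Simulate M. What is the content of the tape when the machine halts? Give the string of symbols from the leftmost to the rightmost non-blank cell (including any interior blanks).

P | 0010[0]0B   read 0 → write B, move →, go to P
P | 0010B[0]B   read 0 → write B, move →, go to P
P | 0010BB[B]   read B → write B, move ←, go to P
P | 0010B[B]B   read B → write B, move ←, go to P
P | 0010[B]BB   read B → write B, move ←, go to P
P | 001[0]BBB   read 0 → write B, move →, go to P
P | 001B[B]BB   read B → write B, move ←, go to P
P | 001[B]BBB   read B → write B, move ←, go to P
P | 00[1]BBBB   read 1 → write 1, move →, go to Q
Q | 001[B]BBB
The non-blank tape span at halt is 001.

001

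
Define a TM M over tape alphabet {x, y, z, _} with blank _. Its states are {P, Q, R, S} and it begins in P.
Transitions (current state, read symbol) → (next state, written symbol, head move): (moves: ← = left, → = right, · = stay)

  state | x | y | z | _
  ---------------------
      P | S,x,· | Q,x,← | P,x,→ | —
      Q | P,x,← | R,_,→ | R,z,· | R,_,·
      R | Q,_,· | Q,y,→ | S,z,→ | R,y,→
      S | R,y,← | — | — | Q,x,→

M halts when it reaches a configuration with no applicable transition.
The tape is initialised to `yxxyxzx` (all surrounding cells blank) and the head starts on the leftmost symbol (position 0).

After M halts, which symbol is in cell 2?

P | _[y]xxyxzx   read y → write x, move ←, go to Q
Q | [_]xxxyxzx   read _ → write _, move ·, go to R
R | [_]xxxyxzx   read _ → write y, move →, go to R
R | y[x]xxyxzx   read x → write _, move ·, go to Q
Q | y[_]xxyxzx   read _ → write _, move ·, go to R
R | y[_]xxyxzx   read _ → write y, move →, go to R
R | yy[x]xyxzx   read x → write _, move ·, go to Q
Q | yy[_]xyxzx   read _ → write _, move ·, go to R
R | yy[_]xyxzx   read _ → write y, move →, go to R
R | yyy[x]yxzx   read x → write _, move ·, go to Q
Q | yyy[_]yxzx   read _ → write _, move ·, go to R
R | yyy[_]yxzx   read _ → write y, move →, go to R
R | yyyy[y]xzx   read y → write y, move →, go to Q
Q | yyyyy[x]zx   read x → write x, move ←, go to P
P | yyyy[y]xzx   read y → write x, move ←, go to Q
Q | yyy[y]xxzx   read y → write _, move →, go to R
R | yyy_[x]xzx   read x → write _, move ·, go to Q
Q | yyy_[_]xzx   read _ → write _, move ·, go to R
R | yyy_[_]xzx   read _ → write y, move →, go to R
R | yyy_y[x]zx   read x → write _, move ·, go to Q
Q | yyy_y[_]zx   read _ → write _, move ·, go to R
R | yyy_y[_]zx   read _ → write y, move →, go to R
R | yyy_yy[z]x   read z → write z, move →, go to S
S | yyy_yyz[x]   read x → write y, move ←, go to R
R | yyy_yy[z]y   read z → write z, move →, go to S
S | yyy_yyz[y]
Cell 2 holds _ when M halts.

_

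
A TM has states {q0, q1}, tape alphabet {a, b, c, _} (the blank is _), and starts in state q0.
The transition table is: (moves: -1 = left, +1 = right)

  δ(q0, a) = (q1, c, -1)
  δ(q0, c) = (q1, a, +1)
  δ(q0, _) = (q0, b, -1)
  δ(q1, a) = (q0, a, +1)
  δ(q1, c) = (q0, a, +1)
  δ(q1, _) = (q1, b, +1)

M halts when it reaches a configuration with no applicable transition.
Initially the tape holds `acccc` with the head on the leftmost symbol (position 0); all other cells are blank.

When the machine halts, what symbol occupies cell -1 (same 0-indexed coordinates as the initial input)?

b

q0 | _[a]cccc_   read a → write c, move -1, go to q1
q1 | [_]ccccc_   read _ → write b, move +1, go to q1
q1 | b[c]cccc_   read c → write a, move +1, go to q0
q0 | ba[c]ccc_   read c → write a, move +1, go to q1
q1 | baa[c]cc_   read c → write a, move +1, go to q0
q0 | baaa[c]c_   read c → write a, move +1, go to q1
q1 | baaaa[c]_   read c → write a, move +1, go to q0
q0 | baaaaa[_]   read _ → write b, move -1, go to q0
q0 | baaaa[a]b   read a → write c, move -1, go to q1
q1 | baaa[a]cb   read a → write a, move +1, go to q0
q0 | baaaa[c]b   read c → write a, move +1, go to q1
q1 | baaaaa[b]
Cell -1 holds b when M halts.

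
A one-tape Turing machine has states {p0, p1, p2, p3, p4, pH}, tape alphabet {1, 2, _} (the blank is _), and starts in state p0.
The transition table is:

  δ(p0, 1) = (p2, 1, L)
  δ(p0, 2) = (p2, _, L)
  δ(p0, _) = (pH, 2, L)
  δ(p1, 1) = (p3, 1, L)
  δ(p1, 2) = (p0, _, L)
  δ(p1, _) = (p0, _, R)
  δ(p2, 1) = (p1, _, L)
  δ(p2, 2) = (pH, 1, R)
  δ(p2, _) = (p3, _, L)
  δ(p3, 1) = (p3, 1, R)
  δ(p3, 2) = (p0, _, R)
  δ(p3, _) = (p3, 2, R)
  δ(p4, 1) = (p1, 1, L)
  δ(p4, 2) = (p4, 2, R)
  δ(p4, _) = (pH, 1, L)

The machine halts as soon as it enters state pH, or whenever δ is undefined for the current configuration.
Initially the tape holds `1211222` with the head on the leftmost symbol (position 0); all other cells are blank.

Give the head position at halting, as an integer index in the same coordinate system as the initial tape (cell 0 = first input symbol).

6

p0 | __[1]211222_   read 1 → write 1, move L, go to p2
p2 | _[_]1211222_   read _ → write _, move L, go to p3
p3 | [_]_1211222_   read _ → write 2, move R, go to p3
p3 | 2[_]1211222_   read _ → write 2, move R, go to p3
p3 | 22[1]211222_   read 1 → write 1, move R, go to p3
p3 | 221[2]11222_   read 2 → write _, move R, go to p0
p0 | 221_[1]1222_   read 1 → write 1, move L, go to p2
p2 | 221[_]11222_   read _ → write _, move L, go to p3
p3 | 22[1]_11222_   read 1 → write 1, move R, go to p3
p3 | 221[_]11222_   read _ → write 2, move R, go to p3
p3 | 2212[1]1222_   read 1 → write 1, move R, go to p3
p3 | 22121[1]222_   read 1 → write 1, move R, go to p3
p3 | 221211[2]22_   read 2 → write _, move R, go to p0
p0 | 221211_[2]2_   read 2 → write _, move L, go to p2
p2 | 221211[_]_2_   read _ → write _, move L, go to p3
p3 | 22121[1]__2_   read 1 → write 1, move R, go to p3
p3 | 221211[_]_2_   read _ → write 2, move R, go to p3
p3 | 2212112[_]2_   read _ → write 2, move R, go to p3
p3 | 22121122[2]_   read 2 → write _, move R, go to p0
p0 | 22121122_[_]   read _ → write 2, move L, go to pH
pH | 22121122[_]2
At halt the head is at cell 6.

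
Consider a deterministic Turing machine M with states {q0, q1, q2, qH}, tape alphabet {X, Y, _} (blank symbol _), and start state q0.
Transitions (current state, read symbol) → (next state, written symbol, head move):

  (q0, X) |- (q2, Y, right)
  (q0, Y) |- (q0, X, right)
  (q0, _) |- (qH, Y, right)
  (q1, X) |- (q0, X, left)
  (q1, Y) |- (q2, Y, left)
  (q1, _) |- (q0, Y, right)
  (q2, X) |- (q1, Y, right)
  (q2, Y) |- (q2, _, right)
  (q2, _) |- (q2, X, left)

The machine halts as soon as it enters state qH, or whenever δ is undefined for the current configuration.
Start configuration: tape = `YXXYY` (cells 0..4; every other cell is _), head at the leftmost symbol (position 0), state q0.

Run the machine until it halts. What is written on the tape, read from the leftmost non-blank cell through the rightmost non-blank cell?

state=q0 head=0 tape=[Y]XXYY_____   (q0,Y)→(q0,X,right)
state=q0 head=1 tape=X[X]XYY_____   (q0,X)→(q2,Y,right)
state=q2 head=2 tape=XY[X]YY_____   (q2,X)→(q1,Y,right)
state=q1 head=3 tape=XYY[Y]Y_____   (q1,Y)→(q2,Y,left)
state=q2 head=2 tape=XY[Y]YY_____   (q2,Y)→(q2,_,right)
state=q2 head=3 tape=XY_[Y]Y_____   (q2,Y)→(q2,_,right)
state=q2 head=4 tape=XY__[Y]_____   (q2,Y)→(q2,_,right)
state=q2 head=5 tape=XY___[_]____   (q2,_)→(q2,X,left)
state=q2 head=4 tape=XY__[_]X____   (q2,_)→(q2,X,left)
state=q2 head=3 tape=XY_[_]XX____   (q2,_)→(q2,X,left)
state=q2 head=2 tape=XY[_]XXX____   (q2,_)→(q2,X,left)
state=q2 head=1 tape=X[Y]XXXX____   (q2,Y)→(q2,_,right)
state=q2 head=2 tape=X_[X]XXX____   (q2,X)→(q1,Y,right)
state=q1 head=3 tape=X_Y[X]XX____   (q1,X)→(q0,X,left)
state=q0 head=2 tape=X_[Y]XXX____   (q0,Y)→(q0,X,right)
state=q0 head=3 tape=X_X[X]XX____   (q0,X)→(q2,Y,right)
state=q2 head=4 tape=X_XY[X]X____   (q2,X)→(q1,Y,right)
state=q1 head=5 tape=X_XYY[X]____   (q1,X)→(q0,X,left)
state=q0 head=4 tape=X_XY[Y]X____   (q0,Y)→(q0,X,right)
state=q0 head=5 tape=X_XYX[X]____   (q0,X)→(q2,Y,right)
state=q2 head=6 tape=X_XYXY[_]___   (q2,_)→(q2,X,left)
state=q2 head=5 tape=X_XYX[Y]X___   (q2,Y)→(q2,_,right)
state=q2 head=6 tape=X_XYX_[X]___   (q2,X)→(q1,Y,right)
state=q1 head=7 tape=X_XYX_Y[_]__   (q1,_)→(q0,Y,right)
state=q0 head=8 tape=X_XYX_YY[_]_   (q0,_)→(qH,Y,right)
state=qH head=9 tape=X_XYX_YYY[_]
The non-blank tape span at halt is X_XYX_YYY.

X_XYX_YYY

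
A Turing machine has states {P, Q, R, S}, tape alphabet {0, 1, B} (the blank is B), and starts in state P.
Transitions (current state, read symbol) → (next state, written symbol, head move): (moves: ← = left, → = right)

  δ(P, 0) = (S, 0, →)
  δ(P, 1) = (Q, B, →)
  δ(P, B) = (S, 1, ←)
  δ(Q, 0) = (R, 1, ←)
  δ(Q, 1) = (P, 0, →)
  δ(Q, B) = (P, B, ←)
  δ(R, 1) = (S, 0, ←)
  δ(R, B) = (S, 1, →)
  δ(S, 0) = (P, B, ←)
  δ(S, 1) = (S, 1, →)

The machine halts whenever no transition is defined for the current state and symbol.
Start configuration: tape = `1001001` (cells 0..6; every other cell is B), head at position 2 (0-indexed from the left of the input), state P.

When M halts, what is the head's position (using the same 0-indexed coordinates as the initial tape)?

P | 10[0]1001   read 0 → write 0, move →, go to S
S | 100[1]001   read 1 → write 1, move →, go to S
S | 1001[0]01   read 0 → write B, move ←, go to P
P | 100[1]B01   read 1 → write B, move →, go to Q
Q | 100B[B]01   read B → write B, move ←, go to P
P | 100[B]B01   read B → write 1, move ←, go to S
S | 10[0]1B01   read 0 → write B, move ←, go to P
P | 1[0]B1B01   read 0 → write 0, move →, go to S
S | 10[B]1B01
At halt the head is at cell 2.

2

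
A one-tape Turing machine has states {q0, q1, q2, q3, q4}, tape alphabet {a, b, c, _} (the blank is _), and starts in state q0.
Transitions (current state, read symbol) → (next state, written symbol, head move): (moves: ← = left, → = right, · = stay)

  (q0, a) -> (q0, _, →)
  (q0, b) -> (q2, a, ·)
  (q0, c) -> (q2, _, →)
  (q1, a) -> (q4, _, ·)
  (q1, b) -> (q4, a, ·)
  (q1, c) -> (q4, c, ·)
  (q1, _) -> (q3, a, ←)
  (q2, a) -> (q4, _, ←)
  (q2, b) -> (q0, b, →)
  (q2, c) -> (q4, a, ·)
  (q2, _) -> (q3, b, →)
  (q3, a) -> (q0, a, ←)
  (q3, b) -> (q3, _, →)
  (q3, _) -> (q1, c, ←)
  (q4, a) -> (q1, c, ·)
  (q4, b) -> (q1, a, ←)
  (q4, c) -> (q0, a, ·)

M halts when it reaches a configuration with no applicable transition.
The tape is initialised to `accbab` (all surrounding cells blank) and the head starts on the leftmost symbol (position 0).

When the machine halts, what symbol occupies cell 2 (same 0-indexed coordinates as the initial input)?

_

q0 | [a]ccbab   read a → write _, move →, go to q0
q0 | _[c]cbab   read c → write _, move →, go to q2
q2 | __[c]bab   read c → write a, move ·, go to q4
q4 | __[a]bab   read a → write c, move ·, go to q1
q1 | __[c]bab   read c → write c, move ·, go to q4
q4 | __[c]bab   read c → write a, move ·, go to q0
q0 | __[a]bab   read a → write _, move →, go to q0
q0 | ___[b]ab   read b → write a, move ·, go to q2
q2 | ___[a]ab   read a → write _, move ←, go to q4
q4 | __[_]_ab
Cell 2 holds _ when M halts.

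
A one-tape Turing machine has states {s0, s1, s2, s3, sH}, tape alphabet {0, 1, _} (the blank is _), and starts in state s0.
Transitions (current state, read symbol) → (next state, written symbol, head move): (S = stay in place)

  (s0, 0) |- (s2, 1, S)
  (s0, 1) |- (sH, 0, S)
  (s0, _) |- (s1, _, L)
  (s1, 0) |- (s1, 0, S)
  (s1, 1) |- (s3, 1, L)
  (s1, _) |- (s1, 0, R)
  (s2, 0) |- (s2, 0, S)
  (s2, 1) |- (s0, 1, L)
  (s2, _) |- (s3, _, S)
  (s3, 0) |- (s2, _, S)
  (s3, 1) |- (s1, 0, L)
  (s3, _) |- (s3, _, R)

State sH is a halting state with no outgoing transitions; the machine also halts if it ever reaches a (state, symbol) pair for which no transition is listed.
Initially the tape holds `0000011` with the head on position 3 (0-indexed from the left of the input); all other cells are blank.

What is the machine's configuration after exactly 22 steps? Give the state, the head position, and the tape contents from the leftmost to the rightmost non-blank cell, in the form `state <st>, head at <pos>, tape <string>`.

state s1, head at 0, tape 000111011

state=s0 head=3 tape=__000[0]011   (s0,0)→(s2,1,S)
state=s2 head=3 tape=__000[1]011   (s2,1)→(s0,1,L)
state=s0 head=2 tape=__00[0]1011   (s0,0)→(s2,1,S)
state=s2 head=2 tape=__00[1]1011   (s2,1)→(s0,1,L)
state=s0 head=1 tape=__0[0]11011   (s0,0)→(s2,1,S)
state=s2 head=1 tape=__0[1]11011   (s2,1)→(s0,1,L)
state=s0 head=0 tape=__[0]111011   (s0,0)→(s2,1,S)
state=s2 head=0 tape=__[1]111011   (s2,1)→(s0,1,L)
state=s0 head=-1 tape=_[_]1111011   (s0,_)→(s1,_,L)
state=s1 head=-2 tape=[_]_1111011   (s1,_)→(s1,0,R)
state=s1 head=-1 tape=0[_]1111011   (s1,_)→(s1,0,R)
state=s1 head=0 tape=00[1]111011   (s1,1)→(s3,1,L)
state=s3 head=-1 tape=0[0]1111011   (s3,0)→(s2,_,S)
state=s2 head=-1 tape=0[_]1111011   (s2,_)→(s3,_,S)
state=s3 head=-1 tape=0[_]1111011   (s3,_)→(s3,_,R)
state=s3 head=0 tape=0_[1]111011   (s3,1)→(s1,0,L)
state=s1 head=-1 tape=0[_]0111011   (s1,_)→(s1,0,R)
state=s1 head=0 tape=00[0]111011   (s1,0)→(s1,0,S)
state=s1 head=0 tape=00[0]111011   (s1,0)→(s1,0,S)
state=s1 head=0 tape=00[0]111011   (s1,0)→(s1,0,S)
state=s1 head=0 tape=00[0]111011   (s1,0)→(s1,0,S)
state=s1 head=0 tape=00[0]111011   (s1,0)→(s1,0,S)
state=s1 head=0 tape=00[0]111011
After 22 steps: state s1, head at 0, tape 000111011.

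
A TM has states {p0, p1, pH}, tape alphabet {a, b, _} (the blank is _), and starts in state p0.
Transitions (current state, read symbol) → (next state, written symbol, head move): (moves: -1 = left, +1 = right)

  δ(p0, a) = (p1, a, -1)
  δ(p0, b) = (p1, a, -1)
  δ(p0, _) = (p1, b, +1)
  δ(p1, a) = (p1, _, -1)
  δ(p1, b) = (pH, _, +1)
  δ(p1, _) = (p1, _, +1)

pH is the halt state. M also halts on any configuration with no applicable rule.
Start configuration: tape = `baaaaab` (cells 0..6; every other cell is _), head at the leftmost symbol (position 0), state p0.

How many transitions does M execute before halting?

21

state=p0 head=0 tape=_[b]aaaaab_   (p0,b)→(p1,a,-1)
state=p1 head=-1 tape=[_]aaaaaab_   (p1,_)→(p1,_,+1)
state=p1 head=0 tape=_[a]aaaaab_   (p1,a)→(p1,_,-1)
state=p1 head=-1 tape=[_]_aaaaab_   (p1,_)→(p1,_,+1)
state=p1 head=0 tape=_[_]aaaaab_   (p1,_)→(p1,_,+1)
state=p1 head=1 tape=__[a]aaaab_   (p1,a)→(p1,_,-1)
state=p1 head=0 tape=_[_]_aaaab_   (p1,_)→(p1,_,+1)
state=p1 head=1 tape=__[_]aaaab_   (p1,_)→(p1,_,+1)
state=p1 head=2 tape=___[a]aaab_   (p1,a)→(p1,_,-1)
state=p1 head=1 tape=__[_]_aaab_   (p1,_)→(p1,_,+1)
state=p1 head=2 tape=___[_]aaab_   (p1,_)→(p1,_,+1)
state=p1 head=3 tape=____[a]aab_   (p1,a)→(p1,_,-1)
state=p1 head=2 tape=___[_]_aab_   (p1,_)→(p1,_,+1)
state=p1 head=3 tape=____[_]aab_   (p1,_)→(p1,_,+1)
state=p1 head=4 tape=_____[a]ab_   (p1,a)→(p1,_,-1)
state=p1 head=3 tape=____[_]_ab_   (p1,_)→(p1,_,+1)
state=p1 head=4 tape=_____[_]ab_   (p1,_)→(p1,_,+1)
state=p1 head=5 tape=______[a]b_   (p1,a)→(p1,_,-1)
state=p1 head=4 tape=_____[_]_b_   (p1,_)→(p1,_,+1)
state=p1 head=5 tape=______[_]b_   (p1,_)→(p1,_,+1)
state=p1 head=6 tape=_______[b]_   (p1,b)→(pH,_,+1)
state=pH head=7 tape=________[_]
M halts after 21 transitions.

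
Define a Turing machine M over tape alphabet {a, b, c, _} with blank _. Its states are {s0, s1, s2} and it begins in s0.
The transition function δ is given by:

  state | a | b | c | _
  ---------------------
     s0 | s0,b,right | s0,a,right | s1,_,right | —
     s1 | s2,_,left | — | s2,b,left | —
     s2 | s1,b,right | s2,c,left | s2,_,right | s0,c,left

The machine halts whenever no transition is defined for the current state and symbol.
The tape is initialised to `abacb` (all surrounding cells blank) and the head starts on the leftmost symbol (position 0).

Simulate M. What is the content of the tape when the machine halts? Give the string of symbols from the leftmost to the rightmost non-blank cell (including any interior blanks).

bab_b

state=s0 head=0 tape=[a]bacb   (s0,a)→(s0,b,right)
state=s0 head=1 tape=b[b]acb   (s0,b)→(s0,a,right)
state=s0 head=2 tape=ba[a]cb   (s0,a)→(s0,b,right)
state=s0 head=3 tape=bab[c]b   (s0,c)→(s1,_,right)
state=s1 head=4 tape=bab_[b]
The non-blank tape span at halt is bab_b.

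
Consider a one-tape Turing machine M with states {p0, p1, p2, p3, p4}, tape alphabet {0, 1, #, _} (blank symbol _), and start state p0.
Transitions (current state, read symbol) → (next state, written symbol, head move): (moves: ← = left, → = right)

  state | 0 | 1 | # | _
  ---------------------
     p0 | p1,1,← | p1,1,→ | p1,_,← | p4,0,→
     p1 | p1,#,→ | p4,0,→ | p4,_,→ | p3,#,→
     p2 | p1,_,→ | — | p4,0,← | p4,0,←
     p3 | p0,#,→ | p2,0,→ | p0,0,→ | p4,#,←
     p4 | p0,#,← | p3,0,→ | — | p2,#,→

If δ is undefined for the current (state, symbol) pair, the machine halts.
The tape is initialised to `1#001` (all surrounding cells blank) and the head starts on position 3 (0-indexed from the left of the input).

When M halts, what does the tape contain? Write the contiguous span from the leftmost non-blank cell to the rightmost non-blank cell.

p0 | 1#0[0]1__   read 0 → write 1, move ←, go to p1
p1 | 1#[0]11__   read 0 → write #, move →, go to p1
p1 | 1##[1]1__   read 1 → write 0, move →, go to p4
p4 | 1##0[1]__   read 1 → write 0, move →, go to p3
p3 | 1##00[_]_   read _ → write #, move ←, go to p4
p4 | 1##0[0]#_   read 0 → write #, move ←, go to p0
p0 | 1##[0]##_   read 0 → write 1, move ←, go to p1
p1 | 1#[#]1##_   read # → write _, move →, go to p4
p4 | 1#_[1]##_   read 1 → write 0, move →, go to p3
p3 | 1#_0[#]#_   read # → write 0, move →, go to p0
p0 | 1#_00[#]_   read # → write _, move ←, go to p1
p1 | 1#_0[0]__   read 0 → write #, move →, go to p1
p1 | 1#_0#[_]_   read _ → write #, move →, go to p3
p3 | 1#_0##[_]   read _ → write #, move ←, go to p4
p4 | 1#_0#[#]#
The non-blank tape span at halt is 1#_0###.

1#_0###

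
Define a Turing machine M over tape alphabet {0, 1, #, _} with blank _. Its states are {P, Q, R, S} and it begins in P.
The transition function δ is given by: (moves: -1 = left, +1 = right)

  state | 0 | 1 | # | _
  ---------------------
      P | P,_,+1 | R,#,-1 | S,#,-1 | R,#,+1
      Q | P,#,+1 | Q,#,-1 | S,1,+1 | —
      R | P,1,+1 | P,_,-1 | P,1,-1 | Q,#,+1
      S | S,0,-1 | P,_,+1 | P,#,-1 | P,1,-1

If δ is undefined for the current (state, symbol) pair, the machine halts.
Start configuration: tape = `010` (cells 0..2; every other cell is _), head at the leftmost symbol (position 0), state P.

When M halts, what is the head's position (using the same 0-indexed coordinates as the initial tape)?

5

P | [0]10___   read 0 → write _, move +1, go to P
P | _[1]0___   read 1 → write #, move -1, go to R
R | [_]#0___   read _ → write #, move +1, go to Q
Q | #[#]0___   read # → write 1, move +1, go to S
S | #1[0]___   read 0 → write 0, move -1, go to S
S | #[1]0___   read 1 → write _, move +1, go to P
P | #_[0]___   read 0 → write _, move +1, go to P
P | #__[_]__   read _ → write #, move +1, go to R
R | #__#[_]_   read _ → write #, move +1, go to Q
Q | #__##[_]
At halt the head is at cell 5.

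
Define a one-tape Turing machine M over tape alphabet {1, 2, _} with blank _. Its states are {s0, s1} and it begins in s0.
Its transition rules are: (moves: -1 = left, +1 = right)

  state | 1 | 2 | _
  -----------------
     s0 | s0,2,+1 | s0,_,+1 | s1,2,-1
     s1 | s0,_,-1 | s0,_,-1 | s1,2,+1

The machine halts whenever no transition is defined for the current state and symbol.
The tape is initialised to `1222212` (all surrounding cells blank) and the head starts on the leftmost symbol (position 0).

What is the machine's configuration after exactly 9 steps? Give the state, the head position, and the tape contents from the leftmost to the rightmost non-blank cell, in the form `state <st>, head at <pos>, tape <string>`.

s0 | [1]222212_   read 1 → write 2, move +1, go to s0
s0 | 2[2]22212_   read 2 → write _, move +1, go to s0
s0 | 2_[2]2212_   read 2 → write _, move +1, go to s0
s0 | 2__[2]212_   read 2 → write _, move +1, go to s0
s0 | 2___[2]12_   read 2 → write _, move +1, go to s0
s0 | 2____[1]2_   read 1 → write 2, move +1, go to s0
s0 | 2____2[2]_   read 2 → write _, move +1, go to s0
s0 | 2____2_[_]   read _ → write 2, move -1, go to s1
s1 | 2____2[_]2   read _ → write 2, move +1, go to s1
s1 | 2____22[2]
After 9 steps: state s1, head at 7, tape 2____222.

state s1, head at 7, tape 2____222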